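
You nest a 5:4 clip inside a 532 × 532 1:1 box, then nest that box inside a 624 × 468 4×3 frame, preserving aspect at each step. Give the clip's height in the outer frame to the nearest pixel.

5:4 in 532×532: fills the width, so the clip is 532.00 × 425.60.
The 1:1 canvas is height-limited in 624×468, giving 468.00 × 468.00; scale factor 0.8797.
The clip scales with it: height 425.60 × 0.8797 ≈ 374.40.

374 px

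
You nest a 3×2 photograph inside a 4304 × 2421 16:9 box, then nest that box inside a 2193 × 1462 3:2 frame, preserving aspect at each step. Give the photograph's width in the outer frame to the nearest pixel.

First fit — 3×2 into 4304×2421 spans the height: 3631.50 × 2421.00.
The 16:9 canvas is width-limited in 2193×1462, giving 2193.00 × 1233.56; scale factor 0.5095.
Applying the same ×0.5095: 3631.50 → 1850.34.

1850 px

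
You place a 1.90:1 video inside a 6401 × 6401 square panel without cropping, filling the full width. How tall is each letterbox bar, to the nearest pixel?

The video is 6401 / 1.900 ≈ 3368.95 px tall.
6401 − 3368.95 = 3032.05 px of bars (1516.03 each).

1516 px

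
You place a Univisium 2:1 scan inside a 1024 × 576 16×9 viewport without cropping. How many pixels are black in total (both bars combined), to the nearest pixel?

Univisium 2:1 is wider than 16×9, so it spans the full width.
That makes the image 512.0000 px tall (1024 × 1/2).
Leftover height: 576 − 512.0000 = 64.0000 px.
Bar area = 64.0000 × 1024 ≈ 65536 px.

65536 pixels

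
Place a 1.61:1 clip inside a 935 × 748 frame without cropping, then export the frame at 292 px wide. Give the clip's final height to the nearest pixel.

181 px

At 935×748 the clip is width-limited, so height = 935 / 1.610 ≈ 580.75 px.
The frame scales by 292/935 = 0.3123; 580.75 × 0.3123 ≈ 181.37 px.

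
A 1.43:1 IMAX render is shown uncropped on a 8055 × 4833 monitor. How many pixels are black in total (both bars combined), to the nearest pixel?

5528034 pixels

1.43:1 IMAX (1.430) < 5:3 (1.667), so the render fills the height.
Content width = 4833 × 1.430 ≈ 6911.1900 px.
Black = 8055 − 6911.1900 = 1143.8100 px.
Across the 4833-px span: 1143.8100 × 4833 ≈ 5528034 px.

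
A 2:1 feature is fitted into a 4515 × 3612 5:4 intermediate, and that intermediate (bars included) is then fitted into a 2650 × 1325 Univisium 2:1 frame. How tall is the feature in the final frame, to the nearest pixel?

828 px

Inside the 4515×3612 canvas the feature is width-limited at 4515.00 × 2257.50.
Second fit — the 5:4 canvas into 2650×1325 spans the height: 1656.25 × 1325.00 (×0.3668 from 4515×3612).
Applying the same ×0.3668: 2257.50 → 828.12.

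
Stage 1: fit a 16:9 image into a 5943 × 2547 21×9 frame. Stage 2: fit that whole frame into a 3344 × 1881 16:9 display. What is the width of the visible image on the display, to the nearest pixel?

2548 px

16:9 in 5943×2547: fills the height, so the image is 4528.00 × 2547.00.
The 21×9 canvas is width-limited in 3344×1881, giving 3344.00 × 1433.14; scale factor 0.5627.
The image scales with it: width 4528.00 × 0.5627 ≈ 2547.81.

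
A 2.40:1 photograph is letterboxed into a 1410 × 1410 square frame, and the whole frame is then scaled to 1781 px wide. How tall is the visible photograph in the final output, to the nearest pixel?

In the 1410×1410 frame the photograph fills the width: height = 1410 / 2.400 ≈ 587.50 px.
Resizing to 1781 px wide multiplies everything by 1.2631: 587.50 → 742.08 px.

742 px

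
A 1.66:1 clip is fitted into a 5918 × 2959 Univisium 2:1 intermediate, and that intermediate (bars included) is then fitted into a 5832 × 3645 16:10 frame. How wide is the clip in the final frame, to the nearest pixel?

4841 px

1.66:1 in 5918×2959: fills the height, so the clip is 4911.94 × 2959.00.
Second fit — the Univisium 2:1 canvas into 5832×3645 spans the width: 5832.00 × 2916.00 (×0.9855 from 5918×2959).
The clip scales with it: width 4911.94 × 0.9855 ≈ 4840.56.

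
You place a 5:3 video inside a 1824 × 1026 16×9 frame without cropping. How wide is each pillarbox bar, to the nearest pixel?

57 px

5:3 is narrower than 16×9, so it spans the full height.
The video is 1026 × 5/3 ≈ 1710.00 px wide.
Black = 1824 − 1710.00 = 114.00 px, or 57.00 per bar.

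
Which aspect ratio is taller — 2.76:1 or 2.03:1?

2.03:1

2.76 and 2.03; 2.76 > 2.03. The smaller width-to-height ratio is the taller frame.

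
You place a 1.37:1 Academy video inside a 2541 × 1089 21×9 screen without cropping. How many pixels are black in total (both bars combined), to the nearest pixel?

1142437 pixels

1.37:1 Academy (1.370) < 21×9 (2.333), so the video fills the height.
The video is 1089 × 1.370 ≈ 1491.9300 px wide.
Leftover width: 2541 − 1491.9300 = 1049.0700 px.
That's 1049.0700 × 1089 ≈ 1142437 black pixels.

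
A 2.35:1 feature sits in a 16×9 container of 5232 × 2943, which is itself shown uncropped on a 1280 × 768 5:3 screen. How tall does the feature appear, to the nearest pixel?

First fit — 2.35:1 into 5232×2943 spans the width: 5232.00 × 2226.38.
Second fit — the 16×9 canvas into 1280×768 spans the width: 1280.00 × 720.00 (×0.2446 from 5232×2943).
The feature scales with it: height 2226.38 × 0.2446 ≈ 544.68.

545 px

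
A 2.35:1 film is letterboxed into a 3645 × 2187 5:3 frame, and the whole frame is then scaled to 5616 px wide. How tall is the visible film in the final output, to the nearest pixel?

At 3645×2187 the film is width-limited, so height = 3645 / 2.350 ≈ 1551.06 px.
The frame scales by 5616/3645 = 1.5407; 1551.06 × 1.5407 ≈ 2389.79 px.

2390 px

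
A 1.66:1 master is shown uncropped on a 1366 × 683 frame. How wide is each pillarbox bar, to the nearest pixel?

1.66:1 is narrower than Univisium 2:1, so it spans the full height.
That makes the image 1133.78 px wide (683 × 1.660).
Black = 1366 − 1133.78 = 232.22 px, or 116.11 per bar.

116 px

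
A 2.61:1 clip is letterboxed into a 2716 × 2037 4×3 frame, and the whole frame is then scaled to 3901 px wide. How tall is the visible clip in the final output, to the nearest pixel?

In the 2716×2037 frame the clip fills the width: height = 2716 / 2.610 ≈ 1040.61 px.
Resizing to 3901 px wide multiplies everything by 1.4363: 1040.61 → 1494.64 px.

1495 px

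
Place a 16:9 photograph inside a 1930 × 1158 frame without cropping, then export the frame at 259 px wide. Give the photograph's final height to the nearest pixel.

146 px

At 1930×1158 the photograph is width-limited, so height = 1930 × 9/16 ≈ 1085.62 px.
Resizing to 259 px wide multiplies everything by 0.1342: 1085.62 → 145.69 px.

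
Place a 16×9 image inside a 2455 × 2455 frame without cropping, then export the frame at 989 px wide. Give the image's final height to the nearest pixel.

At 2455×2455 the image is width-limited, so height = 2455 × 9/16 ≈ 1380.94 px.
The frame scales by 989/2455 = 0.4029; 1380.94 × 0.4029 ≈ 556.31 px.

556 px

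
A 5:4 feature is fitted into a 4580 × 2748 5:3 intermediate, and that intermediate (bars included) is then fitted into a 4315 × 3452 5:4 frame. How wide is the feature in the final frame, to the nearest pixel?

5:4 in 4580×2748: fills the height, so the feature is 3435.00 × 2748.00.
Second fit — the 5:3 canvas into 4315×3452 spans the width: 4315.00 × 2589.00 (×0.9421 from 4580×2748).
So the feature's width is 3435.00 × 0.9421 ≈ 3236.25.

3236 px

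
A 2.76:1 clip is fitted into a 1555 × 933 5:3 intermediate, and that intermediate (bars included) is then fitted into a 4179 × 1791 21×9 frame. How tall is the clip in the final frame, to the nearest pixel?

Inside the 1555×933 canvas the clip is width-limited at 1555.00 × 563.41.
5:3 in 4179×1791: fills the height, so the intermediate becomes 2985.00 × 1791.00 — a scale of ×1.9196.
Applying the same ×1.9196: 563.41 → 1081.52.

1082 px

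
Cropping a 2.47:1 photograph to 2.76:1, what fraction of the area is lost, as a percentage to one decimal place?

10.5%

2.76:1 is wider than 2.47:1, so the crop keeps the full width and trims the height.
Area ratio = (2.470)/(2.760) = 89.49%; the remaining 10.51% is cropped out.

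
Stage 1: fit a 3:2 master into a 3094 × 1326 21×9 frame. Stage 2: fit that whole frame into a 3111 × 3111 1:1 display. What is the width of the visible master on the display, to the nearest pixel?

Inside the 3094×1326 canvas the master is height-limited at 1989.00 × 1326.00.
Second fit — the 21×9 canvas into 3111×3111 spans the width: 3111.00 × 1333.29 (×1.0055 from 3094×1326).
So the master's width is 1989.00 × 1.0055 ≈ 1999.93.

2000 px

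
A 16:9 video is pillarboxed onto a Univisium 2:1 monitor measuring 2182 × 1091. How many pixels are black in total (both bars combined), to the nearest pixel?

264507 pixels

16:9 is narrower than Univisium 2:1, so it spans the full height.
Content width = 1091 × 16/9 ≈ 1939.5556 px.
Black = 2182 − 1939.5556 = 242.4444 px.
Bar area = 242.4444 × 1091 ≈ 264507 px.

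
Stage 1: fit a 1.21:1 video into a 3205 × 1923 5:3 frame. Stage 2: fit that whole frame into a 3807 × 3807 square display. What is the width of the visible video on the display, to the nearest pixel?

2764 px

Inside the 3205×1923 canvas the video is height-limited at 2326.83 × 1923.00.
Second fit — the 5:3 canvas into 3807×3807 spans the width: 3807.00 × 2284.20 (×1.1878 from 3205×1923).
Applying the same ×1.1878: 2326.83 → 2763.88.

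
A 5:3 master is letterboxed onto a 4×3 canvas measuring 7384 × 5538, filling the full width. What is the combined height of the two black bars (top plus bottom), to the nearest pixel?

1108 px

Content height = 7384 × 3/5 ≈ 4430.40 px.
Leftover height: 5538 − 4430.40 = 1107.60 px.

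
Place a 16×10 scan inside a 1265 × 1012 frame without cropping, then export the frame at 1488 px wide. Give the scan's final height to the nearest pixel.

Fitted into 1265×1012, the scan spans the width; its height is 1265 × 10/16 ≈ 790.62 px.
The frame scales by 1488/1265 = 1.1763; 790.62 × 1.1763 ≈ 930.00 px.

930 px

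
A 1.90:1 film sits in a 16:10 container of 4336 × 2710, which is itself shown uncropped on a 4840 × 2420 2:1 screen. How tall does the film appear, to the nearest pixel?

First fit — 1.90:1 into 4336×2710 spans the width: 4336.00 × 2282.11.
Second fit — the 16:10 canvas into 4840×2420 spans the height: 3872.00 × 2420.00 (×0.8930 from 4336×2710).
The film scales with it: height 2282.11 × 0.8930 ≈ 2037.89.

2038 px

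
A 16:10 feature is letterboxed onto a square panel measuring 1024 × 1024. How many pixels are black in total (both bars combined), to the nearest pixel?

393216 pixels

Since 1.600 > 1.000, the feature is width-limited.
That makes the image 640.0000 px tall (1024 × 10/16).
Black = 1024 − 640.0000 = 384.0000 px.
That's 384.0000 × 1024 ≈ 393216 black pixels.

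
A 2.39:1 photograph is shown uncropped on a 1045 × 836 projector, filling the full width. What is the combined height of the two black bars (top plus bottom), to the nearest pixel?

The photograph is 1045 / 2.390 ≈ 437.24 px tall.
836 − 437.24 = 398.76 px of bars.

399 px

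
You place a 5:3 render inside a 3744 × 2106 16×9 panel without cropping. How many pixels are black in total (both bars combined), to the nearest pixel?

492804 pixels

5:3 is narrower than 16×9, so it spans the full height.
That makes the image 3510.0000 px wide (2106 × 5/3).
Leftover width: 3744 − 3510.0000 = 234.0000 px.
Bar area = 234.0000 × 2106 ≈ 492804 px.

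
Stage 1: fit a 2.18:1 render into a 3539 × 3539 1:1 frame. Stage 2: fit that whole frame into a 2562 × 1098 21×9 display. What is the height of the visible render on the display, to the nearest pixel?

504 px

First fit — 2.18:1 into 3539×3539 spans the width: 3539.00 × 1623.39.
The 1:1 canvas is height-limited in 2562×1098, giving 1098.00 × 1098.00; scale factor 0.3103.
Applying the same ×0.3103: 1623.39 → 503.67.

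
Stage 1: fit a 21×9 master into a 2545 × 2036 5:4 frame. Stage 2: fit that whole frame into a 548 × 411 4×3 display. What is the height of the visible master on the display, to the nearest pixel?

Inside the 2545×2036 canvas the master is width-limited at 2545.00 × 1090.71.
The 5:4 canvas is height-limited in 548×411, giving 513.75 × 411.00; scale factor 0.2019.
So the master's height is 1090.71 × 0.2019 ≈ 220.18.

220 px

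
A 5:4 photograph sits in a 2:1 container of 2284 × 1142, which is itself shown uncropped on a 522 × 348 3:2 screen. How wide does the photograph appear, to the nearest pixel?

326 px

Inside the 2284×1142 canvas the photograph is height-limited at 1427.50 × 1142.00.
Second fit — the 2:1 canvas into 522×348 spans the width: 522.00 × 261.00 (×0.2285 from 2284×1142).
The photograph scales with it: width 1427.50 × 0.2285 ≈ 326.25.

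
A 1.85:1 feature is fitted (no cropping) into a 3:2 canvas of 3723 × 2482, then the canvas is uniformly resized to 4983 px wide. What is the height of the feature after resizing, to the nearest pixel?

2694 px

At 3723×2482 the feature is width-limited, so height = 3723 / 1.850 ≈ 2012.43 px.
The frame scales by 4983/3723 = 1.3384; 2012.43 × 1.3384 ≈ 2693.51 px.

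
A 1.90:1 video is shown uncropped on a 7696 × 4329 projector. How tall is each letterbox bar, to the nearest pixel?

Since 1.900 > 1.778, the video is width-limited.
That makes the image 4050.53 px tall (7696 / 1.900).
4329 − 4050.53 = 278.47 px of bars (139.24 each).

139 px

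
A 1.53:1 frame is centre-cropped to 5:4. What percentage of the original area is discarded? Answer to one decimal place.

5:4 is narrower than 1.53:1, so the crop keeps the full height and trims the width.
Area ratio = (1.250)/(1.530) = 81.70%; the remaining 18.30% is cropped out.

18.3%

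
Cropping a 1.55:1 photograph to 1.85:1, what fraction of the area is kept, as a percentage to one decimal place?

83.8%

1.85:1 is wider than 1.55:1, so the crop keeps the full width and trims the height.
Area ratio = (1.550)/(1.850) = 83.78% retained.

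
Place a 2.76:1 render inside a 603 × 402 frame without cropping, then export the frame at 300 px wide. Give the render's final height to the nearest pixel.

109 px

At 603×402 the render is width-limited, so height = 603 / 2.760 ≈ 218.48 px.
The frame scales by 300/603 = 0.4975; 218.48 × 0.4975 ≈ 108.70 px.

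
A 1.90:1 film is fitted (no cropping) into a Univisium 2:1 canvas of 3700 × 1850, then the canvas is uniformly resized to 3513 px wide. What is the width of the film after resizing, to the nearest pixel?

In the 3700×1850 frame the film fills the height: width = 1850 × 1.900 ≈ 3515.00 px.
Scaling 3700 → 3513 is ×0.9495, so the width becomes 3515.00 × 0.9495 ≈ 3337.35 px.

3337 px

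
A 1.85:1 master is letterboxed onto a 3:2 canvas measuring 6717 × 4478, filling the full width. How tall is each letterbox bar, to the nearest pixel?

That makes the image 3630.81 px tall (6717 / 1.850).
4478 − 3630.81 = 847.19 px of bars (423.59 each).

424 px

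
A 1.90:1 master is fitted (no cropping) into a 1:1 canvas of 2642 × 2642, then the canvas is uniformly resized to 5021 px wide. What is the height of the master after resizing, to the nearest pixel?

At 2642×2642 the master is width-limited, so height = 2642 / 1.900 ≈ 1390.53 px.
Scaling 2642 → 5021 is ×1.9005, so the height becomes 1390.53 × 1.9005 ≈ 2642.63 px.

2643 px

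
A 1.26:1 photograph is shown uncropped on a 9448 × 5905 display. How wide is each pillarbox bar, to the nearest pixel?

1.26:1 (1.260) < 16:10 (1.600), so the photograph fills the height.
The photograph is 5905 × 1.260 ≈ 7440.30 px wide.
Leftover width: 9448 − 7440.30 = 2007.70 px → 1003.85 each side.

1004 px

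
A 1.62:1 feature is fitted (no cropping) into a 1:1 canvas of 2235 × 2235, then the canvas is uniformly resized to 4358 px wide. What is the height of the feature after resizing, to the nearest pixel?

2690 px

At 2235×2235 the feature is width-limited, so height = 2235 / 1.620 ≈ 1379.63 px.
Resizing to 4358 px wide multiplies everything by 1.9499: 1379.63 → 2690.12 px.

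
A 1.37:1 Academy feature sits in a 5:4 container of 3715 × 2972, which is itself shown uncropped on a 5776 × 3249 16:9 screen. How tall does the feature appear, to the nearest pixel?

First fit — 1.37:1 Academy into 3715×2972 spans the width: 3715.00 × 2711.68.
5:4 in 5776×3249: fills the height, so the intermediate becomes 4061.25 × 3249.00 — a scale of ×1.0932.
So the feature's height is 2711.68 × 1.0932 ≈ 2964.42.

2964 px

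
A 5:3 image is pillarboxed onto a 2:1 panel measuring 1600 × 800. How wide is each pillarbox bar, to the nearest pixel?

5:3 (1.667) < 2:1 (2.000), so the image fills the height.
Content width = 800 × 5/3 ≈ 1333.33 px.
1600 − 1333.33 = 266.67 px of bars (133.33 each).

133 px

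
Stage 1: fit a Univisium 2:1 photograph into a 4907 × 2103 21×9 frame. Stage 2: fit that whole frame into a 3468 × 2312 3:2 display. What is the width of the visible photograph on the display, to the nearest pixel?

2973 px

Univisium 2:1 in 4907×2103: fills the height, so the photograph is 4206.00 × 2103.00.
Second fit — the 21×9 canvas into 3468×2312 spans the width: 3468.00 × 1486.29 (×0.7067 from 4907×2103).
Applying the same ×0.7067: 4206.00 → 2972.57.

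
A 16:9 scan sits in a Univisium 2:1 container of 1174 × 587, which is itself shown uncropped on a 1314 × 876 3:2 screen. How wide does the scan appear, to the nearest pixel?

1168 px

First fit — 16:9 into 1174×587 spans the height: 1043.56 × 587.00.
Univisium 2:1 in 1314×876: fills the width, so the intermediate becomes 1314.00 × 657.00 — a scale of ×1.1193.
Applying the same ×1.1193: 1043.56 → 1168.00.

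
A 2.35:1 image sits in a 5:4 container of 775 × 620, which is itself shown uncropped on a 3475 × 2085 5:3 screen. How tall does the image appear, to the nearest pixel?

2.35:1 in 775×620: fills the width, so the image is 775.00 × 329.79.
Second fit — the 5:4 canvas into 3475×2085 spans the height: 2606.25 × 2085.00 (×3.3629 from 775×620).
The image scales with it: height 329.79 × 3.3629 ≈ 1109.04.

1109 px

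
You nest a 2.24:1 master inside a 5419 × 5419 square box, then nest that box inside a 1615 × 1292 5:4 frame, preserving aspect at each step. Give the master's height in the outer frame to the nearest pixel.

577 px

Inside the 5419×5419 canvas the master is width-limited at 5419.00 × 2419.20.
Second fit — the square canvas into 1615×1292 spans the height: 1292.00 × 1292.00 (×0.2384 from 5419×5419).
The master scales with it: height 2419.20 × 0.2384 ≈ 576.79.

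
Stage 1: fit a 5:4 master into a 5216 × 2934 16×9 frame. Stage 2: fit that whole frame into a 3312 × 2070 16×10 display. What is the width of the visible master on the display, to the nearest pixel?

5:4 in 5216×2934: fills the height, so the master is 3667.50 × 2934.00.
Second fit — the 16×9 canvas into 3312×2070 spans the width: 3312.00 × 1863.00 (×0.6350 from 5216×2934).
So the master's width is 3667.50 × 0.6350 ≈ 2328.75.

2329 px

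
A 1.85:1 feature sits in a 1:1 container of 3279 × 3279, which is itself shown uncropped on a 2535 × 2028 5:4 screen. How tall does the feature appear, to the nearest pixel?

1096 px

First fit — 1.85:1 into 3279×3279 spans the width: 3279.00 × 1772.43.
1:1 in 2535×2028: fills the height, so the intermediate becomes 2028.00 × 2028.00 — a scale of ×0.6185.
The feature scales with it: height 1772.43 × 0.6185 ≈ 1096.22.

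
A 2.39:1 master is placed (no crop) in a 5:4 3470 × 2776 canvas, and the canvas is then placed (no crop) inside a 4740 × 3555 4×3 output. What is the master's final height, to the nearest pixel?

2.39:1 in 3470×2776: fills the width, so the master is 3470.00 × 1451.88.
The 5:4 canvas is height-limited in 4740×3555, giving 4443.75 × 3555.00; scale factor 1.2806.
So the master's height is 1451.88 × 1.2806 ≈ 1859.31.

1859 px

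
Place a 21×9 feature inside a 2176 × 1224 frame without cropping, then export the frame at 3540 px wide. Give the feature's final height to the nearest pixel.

1517 px

In the 2176×1224 frame the feature fills the width: height = 2176 × 9/21 ≈ 932.57 px.
The frame scales by 3540/2176 = 1.6268; 932.57 × 1.6268 ≈ 1517.14 px.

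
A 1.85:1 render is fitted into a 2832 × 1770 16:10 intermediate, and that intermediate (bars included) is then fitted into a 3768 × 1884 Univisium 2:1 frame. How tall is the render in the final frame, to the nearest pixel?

1629 px

Inside the 2832×1770 canvas the render is width-limited at 2832.00 × 1530.81.
Second fit — the 16:10 canvas into 3768×1884 spans the height: 3014.40 × 1884.00 (×1.0644 from 2832×1770).
The render scales with it: height 1530.81 × 1.0644 ≈ 1629.41.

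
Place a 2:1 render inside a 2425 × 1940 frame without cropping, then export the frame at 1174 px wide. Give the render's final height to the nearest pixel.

587 px

In the 2425×1940 frame the render fills the width: height = 2425 × 1/2 ≈ 1212.50 px.
Resizing to 1174 px wide multiplies everything by 0.4841: 1212.50 → 587.00 px.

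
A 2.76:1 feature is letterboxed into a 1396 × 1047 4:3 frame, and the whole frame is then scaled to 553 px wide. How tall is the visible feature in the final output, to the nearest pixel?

200 px

Fitted into 1396×1047, the feature spans the width; its height is 1396 / 2.760 ≈ 505.80 px.
Resizing to 553 px wide multiplies everything by 0.3961: 505.80 → 200.36 px.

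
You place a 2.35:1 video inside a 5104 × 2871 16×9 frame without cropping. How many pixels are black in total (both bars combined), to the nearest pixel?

3568130 pixels

2.35:1 (2.350) > 16×9 (1.778), so the video fills the width.
Content height = 5104 / 2.350 ≈ 2171.9149 px.
2871 − 2171.9149 = 699.0851 px of bars.
Across the 5104-px span: 699.0851 × 5104 ≈ 3568130 px.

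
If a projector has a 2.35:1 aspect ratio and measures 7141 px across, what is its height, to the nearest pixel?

3039 px

7141 / 2.350 = 3038.72.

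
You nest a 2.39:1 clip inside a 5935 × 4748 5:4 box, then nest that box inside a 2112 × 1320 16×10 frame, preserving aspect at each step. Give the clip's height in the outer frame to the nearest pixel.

690 px

Inside the 5935×4748 canvas the clip is width-limited at 5935.00 × 2483.26.
The 5:4 canvas is height-limited in 2112×1320, giving 1650.00 × 1320.00; scale factor 0.2780.
So the clip's height is 2483.26 × 0.2780 ≈ 690.38.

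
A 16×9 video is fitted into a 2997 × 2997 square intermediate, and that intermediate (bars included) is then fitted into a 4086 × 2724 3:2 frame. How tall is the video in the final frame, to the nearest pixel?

16×9 in 2997×2997: fills the width, so the video is 2997.00 × 1685.81.
Second fit — the square canvas into 4086×2724 spans the height: 2724.00 × 2724.00 (×0.9089 from 2997×2997).
So the video's height is 1685.81 × 0.9089 ≈ 1532.25.

1532 px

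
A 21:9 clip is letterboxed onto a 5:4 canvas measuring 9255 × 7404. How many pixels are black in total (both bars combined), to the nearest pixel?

21:9 is wider than 5:4, so it spans the full width.
That makes the image 3966.4286 px tall (9255 × 9/21).
Black = 7404 − 3966.4286 = 3437.5714 px.
Across the 9255-px span: 3437.5714 × 9255 ≈ 31814724 px.

31814724 pixels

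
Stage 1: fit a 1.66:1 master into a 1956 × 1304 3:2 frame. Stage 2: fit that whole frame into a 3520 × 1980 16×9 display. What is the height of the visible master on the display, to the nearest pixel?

1789 px

Inside the 1956×1304 canvas the master is width-limited at 1956.00 × 1178.31.
The 3:2 canvas is height-limited in 3520×1980, giving 2970.00 × 1980.00; scale factor 1.5184.
Applying the same ×1.5184: 1178.31 → 1789.16.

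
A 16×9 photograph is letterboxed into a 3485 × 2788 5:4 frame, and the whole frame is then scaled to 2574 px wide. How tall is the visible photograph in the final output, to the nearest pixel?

Fitted into 3485×2788, the photograph spans the width; its height is 3485 × 9/16 ≈ 1960.31 px.
The frame scales by 2574/3485 = 0.7386; 1960.31 × 0.7386 ≈ 1447.88 px.

1448 px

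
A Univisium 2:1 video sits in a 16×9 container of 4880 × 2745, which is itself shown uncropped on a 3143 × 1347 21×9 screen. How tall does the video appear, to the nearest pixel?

Univisium 2:1 in 4880×2745: fills the width, so the video is 4880.00 × 2440.00.
16×9 in 3143×1347: fills the height, so the intermediate becomes 2394.67 × 1347.00 — a scale of ×0.4907.
So the video's height is 2440.00 × 0.4907 ≈ 1197.33.

1197 px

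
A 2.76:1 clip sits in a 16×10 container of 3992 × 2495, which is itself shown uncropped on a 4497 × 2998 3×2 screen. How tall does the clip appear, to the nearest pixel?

1629 px

Inside the 3992×2495 canvas the clip is width-limited at 3992.00 × 1446.38.
The 16×10 canvas is width-limited in 4497×2998, giving 4497.00 × 2810.62; scale factor 1.1265.
Applying the same ×1.1265: 1446.38 → 1629.35.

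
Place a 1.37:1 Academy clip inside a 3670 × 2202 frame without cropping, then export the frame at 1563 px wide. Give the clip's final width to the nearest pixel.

At 3670×2202 the clip is height-limited, so width = 2202 × 1.370 ≈ 3016.74 px.
Scaling 3670 → 1563 is ×0.4259, so the width becomes 3016.74 × 0.4259 ≈ 1284.79 px.

1285 px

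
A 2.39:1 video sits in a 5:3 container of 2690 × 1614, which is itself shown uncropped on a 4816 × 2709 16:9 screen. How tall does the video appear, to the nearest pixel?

2.39:1 in 2690×1614: fills the width, so the video is 2690.00 × 1125.52.
5:3 in 4816×2709: fills the height, so the intermediate becomes 4515.00 × 2709.00 — a scale of ×1.6784.
So the video's height is 1125.52 × 1.6784 ≈ 1889.12.

1889 px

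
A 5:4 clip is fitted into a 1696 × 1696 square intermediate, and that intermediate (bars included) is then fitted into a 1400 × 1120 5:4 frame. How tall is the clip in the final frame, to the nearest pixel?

5:4 in 1696×1696: fills the width, so the clip is 1696.00 × 1356.80.
The square canvas is height-limited in 1400×1120, giving 1120.00 × 1120.00; scale factor 0.6604.
Applying the same ×0.6604: 1356.80 → 896.00.

896 px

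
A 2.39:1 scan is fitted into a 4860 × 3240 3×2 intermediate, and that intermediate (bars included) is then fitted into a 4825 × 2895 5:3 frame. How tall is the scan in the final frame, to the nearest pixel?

1817 px

First fit — 2.39:1 into 4860×3240 spans the width: 4860.00 × 2033.47.
The 3×2 canvas is height-limited in 4825×2895, giving 4342.50 × 2895.00; scale factor 0.8935.
Applying the same ×0.8935: 2033.47 → 1816.95.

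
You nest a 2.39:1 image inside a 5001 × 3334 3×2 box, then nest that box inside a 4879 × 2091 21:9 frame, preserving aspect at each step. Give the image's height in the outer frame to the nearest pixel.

1312 px

2.39:1 in 5001×3334: fills the width, so the image is 5001.00 × 2092.47.
3×2 in 4879×2091: fills the height, so the intermediate becomes 3136.50 × 2091.00 — a scale of ×0.6272.
So the image's height is 2092.47 × 0.6272 ≈ 1312.34.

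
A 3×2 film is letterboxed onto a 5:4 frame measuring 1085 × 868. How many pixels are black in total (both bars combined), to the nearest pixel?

156963 pixels

Since 1.500 > 1.250, the film is width-limited.
Content height = 1085 × 2/3 ≈ 723.3333 px.
Leftover height: 868 − 723.3333 = 144.6667 px.
That's 144.6667 × 1085 ≈ 156963 black pixels.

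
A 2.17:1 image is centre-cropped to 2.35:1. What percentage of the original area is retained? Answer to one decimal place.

92.3%

The width stays; only height is cut (since 2.35:1 is wider than 2.17:1).
Area ratio = (2.170)/(2.350) = 92.34% retained.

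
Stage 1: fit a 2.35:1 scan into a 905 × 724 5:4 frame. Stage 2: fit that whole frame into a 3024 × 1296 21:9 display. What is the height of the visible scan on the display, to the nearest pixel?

689 px

Inside the 905×724 canvas the scan is width-limited at 905.00 × 385.11.
Second fit — the 5:4 canvas into 3024×1296 spans the height: 1620.00 × 1296.00 (×1.7901 from 905×724).
Applying the same ×1.7901: 385.11 → 689.36.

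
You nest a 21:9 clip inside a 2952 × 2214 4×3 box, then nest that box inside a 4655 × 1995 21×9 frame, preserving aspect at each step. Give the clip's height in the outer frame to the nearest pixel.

1140 px

First fit — 21:9 into 2952×2214 spans the width: 2952.00 × 1265.14.
4×3 in 4655×1995: fills the height, so the intermediate becomes 2660.00 × 1995.00 — a scale of ×0.9011.
Applying the same ×0.9011: 1265.14 → 1140.00.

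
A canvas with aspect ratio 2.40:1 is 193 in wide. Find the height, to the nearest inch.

193 / 2.400 = 80.42.

80 in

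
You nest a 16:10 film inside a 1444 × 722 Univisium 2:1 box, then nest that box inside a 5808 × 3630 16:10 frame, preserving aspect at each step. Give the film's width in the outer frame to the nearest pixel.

Inside the 1444×722 canvas the film is height-limited at 1155.20 × 722.00.
Second fit — the Univisium 2:1 canvas into 5808×3630 spans the width: 5808.00 × 2904.00 (×4.0222 from 1444×722).
The film scales with it: width 1155.20 × 4.0222 ≈ 4646.40.

4646 px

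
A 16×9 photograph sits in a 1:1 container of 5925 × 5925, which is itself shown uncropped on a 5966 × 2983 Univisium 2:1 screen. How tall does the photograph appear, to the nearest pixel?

First fit — 16×9 into 5925×5925 spans the width: 5925.00 × 3332.81.
1:1 in 5966×2983: fills the height, so the intermediate becomes 2983.00 × 2983.00 — a scale of ×0.5035.
The photograph scales with it: height 3332.81 × 0.5035 ≈ 1677.94.

1678 px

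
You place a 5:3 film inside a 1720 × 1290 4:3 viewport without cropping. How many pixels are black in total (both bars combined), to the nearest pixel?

5:3 (1.667) > 4:3 (1.333), so the film fills the width.
The film is 1720 × 3/5 ≈ 1032.0000 px tall.
Black = 1290 − 1032.0000 = 258.0000 px.
Across the 1720-px span: 258.0000 × 1720 ≈ 443760 px.

443760 pixels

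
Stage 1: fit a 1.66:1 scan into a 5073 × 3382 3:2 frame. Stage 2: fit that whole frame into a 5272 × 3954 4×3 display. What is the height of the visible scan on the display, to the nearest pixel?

3176 px

Inside the 5073×3382 canvas the scan is width-limited at 5073.00 × 3056.02.
3:2 in 5272×3954: fills the width, so the intermediate becomes 5272.00 × 3514.67 — a scale of ×1.0392.
So the scan's height is 3056.02 × 1.0392 ≈ 3175.90.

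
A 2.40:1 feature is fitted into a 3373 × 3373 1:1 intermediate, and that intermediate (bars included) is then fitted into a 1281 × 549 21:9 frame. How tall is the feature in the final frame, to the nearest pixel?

First fit — 2.40:1 into 3373×3373 spans the width: 3373.00 × 1405.42.
Second fit — the 1:1 canvas into 1281×549 spans the height: 549.00 × 549.00 (×0.1628 from 3373×3373).
So the feature's height is 1405.42 × 0.1628 ≈ 228.75.

229 px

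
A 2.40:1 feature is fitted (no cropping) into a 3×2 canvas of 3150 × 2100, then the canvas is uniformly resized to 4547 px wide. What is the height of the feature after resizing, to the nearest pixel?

1895 px

Fitted into 3150×2100, the feature spans the width; its height is 3150 / 2.400 ≈ 1312.50 px.
Scaling 3150 → 4547 is ×1.4435, so the height becomes 1312.50 × 1.4435 ≈ 1894.58 px.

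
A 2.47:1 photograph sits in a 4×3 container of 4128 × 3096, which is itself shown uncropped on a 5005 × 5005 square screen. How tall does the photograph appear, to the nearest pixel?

Inside the 4128×3096 canvas the photograph is width-limited at 4128.00 × 1671.26.
Second fit — the 4×3 canvas into 5005×5005 spans the width: 5005.00 × 3753.75 (×1.2125 from 4128×3096).
So the photograph's height is 1671.26 × 1.2125 ≈ 2026.32.

2026 px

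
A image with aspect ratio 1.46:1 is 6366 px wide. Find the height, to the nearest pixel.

At 1.46:1, 6366 / 1.460 ≈ 4360.27.

4360 px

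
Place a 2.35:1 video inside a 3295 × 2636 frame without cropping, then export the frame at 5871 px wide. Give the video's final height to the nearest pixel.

2498 px

Fitted into 3295×2636, the video spans the width; its height is 3295 / 2.350 ≈ 1402.13 px.
Scaling 3295 → 5871 is ×1.7818, so the height becomes 1402.13 × 1.7818 ≈ 2498.30 px.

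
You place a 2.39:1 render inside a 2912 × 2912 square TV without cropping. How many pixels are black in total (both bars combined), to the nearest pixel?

4931734 pixels

2.39:1 is wider than square, so it spans the full width.
That makes the image 1218.4100 px tall (2912 / 2.390).
Black = 2912 − 1218.4100 = 1693.5900 px.
Across the 2912-px span: 1693.5900 × 2912 ≈ 4931734 px.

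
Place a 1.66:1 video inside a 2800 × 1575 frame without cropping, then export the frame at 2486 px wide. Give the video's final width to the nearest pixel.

2321 px

At 2800×1575 the video is height-limited, so width = 1575 × 1.660 ≈ 2614.50 px.
Resizing to 2486 px wide multiplies everything by 0.8879: 2614.50 → 2321.30 px.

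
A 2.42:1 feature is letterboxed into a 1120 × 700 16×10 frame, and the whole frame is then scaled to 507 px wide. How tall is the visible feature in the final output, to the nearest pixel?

210 px

At 1120×700 the feature is width-limited, so height = 1120 / 2.420 ≈ 462.81 px.
Scaling 1120 → 507 is ×0.4527, so the height becomes 462.81 × 0.4527 ≈ 209.50 px.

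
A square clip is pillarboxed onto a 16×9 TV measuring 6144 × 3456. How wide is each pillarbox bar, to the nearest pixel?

1344 px

square is narrower than 16×9, so it spans the full height.
Content width = 3456 × 1/1 ≈ 3456.00 px.
6144 − 3456.00 = 2688.00 px of bars (1344.00 each).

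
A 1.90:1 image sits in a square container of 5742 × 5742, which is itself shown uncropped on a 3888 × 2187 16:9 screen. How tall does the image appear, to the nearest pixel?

1151 px

First fit — 1.90:1 into 5742×5742 spans the width: 5742.00 × 3022.11.
Second fit — the square canvas into 3888×2187 spans the height: 2187.00 × 2187.00 (×0.3809 from 5742×5742).
Applying the same ×0.3809: 3022.11 → 1151.05.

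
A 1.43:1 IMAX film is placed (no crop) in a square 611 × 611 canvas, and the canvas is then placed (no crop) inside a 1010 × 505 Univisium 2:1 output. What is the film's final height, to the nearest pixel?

353 px

Inside the 611×611 canvas the film is width-limited at 611.00 × 427.27.
square in 1010×505: fills the height, so the intermediate becomes 505.00 × 505.00 — a scale of ×0.8265.
So the film's height is 427.27 × 0.8265 ≈ 353.15.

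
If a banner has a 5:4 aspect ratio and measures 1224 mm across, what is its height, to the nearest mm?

979 mm

At 5:4, 1224 / 5 × 4 ≈ 979.20.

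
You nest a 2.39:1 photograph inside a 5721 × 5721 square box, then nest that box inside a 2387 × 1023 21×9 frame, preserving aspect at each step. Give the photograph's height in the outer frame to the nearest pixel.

2.39:1 in 5721×5721: fills the width, so the photograph is 5721.00 × 2393.72.
square in 2387×1023: fills the height, so the intermediate becomes 1023.00 × 1023.00 — a scale of ×0.1788.
Applying the same ×0.1788: 2393.72 → 428.03.

428 px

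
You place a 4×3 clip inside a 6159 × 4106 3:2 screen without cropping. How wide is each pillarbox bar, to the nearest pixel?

342 px

4×3 is narrower than 3:2, so it spans the full height.
That makes the image 5474.67 px wide (4106 × 4/3).
Leftover width: 6159 − 5474.67 = 684.33 px → 342.17 each side.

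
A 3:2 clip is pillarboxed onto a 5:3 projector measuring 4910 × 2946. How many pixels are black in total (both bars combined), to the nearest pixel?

1446486 pixels

3:2 is narrower than 5:3, so it spans the full height.
Content width = 2946 × 3/2 ≈ 4419.0000 px.
Black = 4910 − 4419.0000 = 491.0000 px.
Across the 2946-px span: 491.0000 × 2946 ≈ 1446486 px.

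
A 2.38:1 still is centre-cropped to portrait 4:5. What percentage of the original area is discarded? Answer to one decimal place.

The height stays; only width is cut (since portrait 4:5 is narrower than 2.38:1).
Area ratio = (0.800)/(2.380) = 33.61%; the remaining 66.39% is cropped out.

66.4%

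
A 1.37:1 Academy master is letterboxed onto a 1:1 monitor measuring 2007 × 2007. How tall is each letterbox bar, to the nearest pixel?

Since 1.370 > 1.000, the master is width-limited.
Content height = 2007 / 1.370 ≈ 1464.96 px.
2007 − 1464.96 = 542.04 px of bars (271.02 each).

271 px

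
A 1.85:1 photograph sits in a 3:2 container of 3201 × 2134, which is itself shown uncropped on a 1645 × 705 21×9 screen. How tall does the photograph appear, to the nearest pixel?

Inside the 3201×2134 canvas the photograph is width-limited at 3201.00 × 1730.27.
The 3:2 canvas is height-limited in 1645×705, giving 1057.50 × 705.00; scale factor 0.3304.
Applying the same ×0.3304: 1730.27 → 571.62.

572 px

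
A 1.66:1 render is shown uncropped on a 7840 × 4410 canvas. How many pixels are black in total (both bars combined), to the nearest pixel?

2290554 pixels

1.66:1 (1.660) < 16:9 (1.778), so the render fills the height.
That makes the image 7320.6000 px wide (4410 × 1.660).
Black = 7840 − 7320.6000 = 519.4000 px.
Bar area = 519.4000 × 4410 ≈ 2290554 px.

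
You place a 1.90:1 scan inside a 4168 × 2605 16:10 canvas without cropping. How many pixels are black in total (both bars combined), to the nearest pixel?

1714364 pixels

1.90:1 (1.900) > 16:10 (1.600), so the scan fills the width.
Content height = 4168 / 1.900 ≈ 2193.6842 px.
2605 − 2193.6842 = 411.3158 px of bars.
That's 411.3158 × 4168 ≈ 1714364 black pixels.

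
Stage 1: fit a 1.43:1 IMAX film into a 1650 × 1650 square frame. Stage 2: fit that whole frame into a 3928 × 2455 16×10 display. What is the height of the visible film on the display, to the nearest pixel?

1717 px

Inside the 1650×1650 canvas the film is width-limited at 1650.00 × 1153.85.
The square canvas is height-limited in 3928×2455, giving 2455.00 × 2455.00; scale factor 1.4879.
Applying the same ×1.4879: 1153.85 → 1716.78.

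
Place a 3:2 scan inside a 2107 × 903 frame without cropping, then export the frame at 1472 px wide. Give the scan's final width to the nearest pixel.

946 px

At 2107×903 the scan is height-limited, so width = 903 × 3/2 ≈ 1354.50 px.
Resizing to 1472 px wide multiplies everything by 0.6986: 1354.50 → 946.29 px.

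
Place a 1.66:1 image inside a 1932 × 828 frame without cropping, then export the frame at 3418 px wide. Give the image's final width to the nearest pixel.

Fitted into 1932×828, the image spans the height; its width is 828 × 1.660 ≈ 1374.48 px.
The frame scales by 3418/1932 = 1.7692; 1374.48 × 1.7692 ≈ 2431.66 px.

2432 px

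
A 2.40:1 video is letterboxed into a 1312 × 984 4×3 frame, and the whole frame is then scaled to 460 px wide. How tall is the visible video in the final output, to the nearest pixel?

Fitted into 1312×984, the video spans the width; its height is 1312 / 2.400 ≈ 546.67 px.
Resizing to 460 px wide multiplies everything by 0.3506: 546.67 → 191.67 px.

192 px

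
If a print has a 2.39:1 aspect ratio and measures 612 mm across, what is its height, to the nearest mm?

256 mm

612 / 2.390 = 256.07.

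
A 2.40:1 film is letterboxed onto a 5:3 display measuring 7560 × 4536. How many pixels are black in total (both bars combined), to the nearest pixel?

Since 2.400 > 1.667, the film is width-limited.
The film is 7560 / 2.400 ≈ 3150.0000 px tall.
Leftover height: 4536 − 3150.0000 = 1386.0000 px.
Bar area = 1386.0000 × 7560 ≈ 10478160 px.

10478160 pixels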